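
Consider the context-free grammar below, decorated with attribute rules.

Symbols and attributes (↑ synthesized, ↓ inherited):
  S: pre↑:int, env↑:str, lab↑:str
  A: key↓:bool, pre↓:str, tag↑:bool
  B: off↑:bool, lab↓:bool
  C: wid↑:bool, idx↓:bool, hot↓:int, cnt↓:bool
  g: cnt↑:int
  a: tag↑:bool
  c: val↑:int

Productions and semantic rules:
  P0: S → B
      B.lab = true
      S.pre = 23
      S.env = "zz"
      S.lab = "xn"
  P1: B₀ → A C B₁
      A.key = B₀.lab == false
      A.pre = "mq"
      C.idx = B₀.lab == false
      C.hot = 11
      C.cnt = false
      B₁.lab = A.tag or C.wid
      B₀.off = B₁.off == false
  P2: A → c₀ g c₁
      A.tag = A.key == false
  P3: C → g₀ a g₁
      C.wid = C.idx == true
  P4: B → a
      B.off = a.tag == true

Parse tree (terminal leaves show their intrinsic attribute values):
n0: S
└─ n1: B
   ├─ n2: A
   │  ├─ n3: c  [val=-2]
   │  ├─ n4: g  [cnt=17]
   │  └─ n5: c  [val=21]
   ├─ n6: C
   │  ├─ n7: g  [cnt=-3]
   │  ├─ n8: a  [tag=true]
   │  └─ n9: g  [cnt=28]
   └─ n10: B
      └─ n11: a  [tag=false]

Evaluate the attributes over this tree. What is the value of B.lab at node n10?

true

1. n1.lab = true  [true]
2. n2.key = false  [B₀.lab == false]
3. n2.pre = "mq"  ["mq"]
4. n3.val = -2  [terminal]
5. n4.cnt = 17  [terminal]
6. n5.val = 21  [terminal]
7. n2.tag = true  [A.key == false]
8. n6.idx = false  [B₀.lab == false]
9. n6.hot = 11  [11]
10. n6.cnt = false  [false]
11. n7.cnt = -3  [terminal]
12. n8.tag = true  [terminal]
13. n9.cnt = 28  [terminal]
14. n6.wid = false  [C.idx == true]
15. n10.lab = true  [A.tag or C.wid]
16. n11.tag = false  [terminal]
17. n10.off = false  [a.tag == true]
18. n1.off = true  [B₁.off == false]
19. n0.pre = 23  [23]
20. n0.env = "zz"  ["zz"]
21. n0.lab = "xn"  ["xn"]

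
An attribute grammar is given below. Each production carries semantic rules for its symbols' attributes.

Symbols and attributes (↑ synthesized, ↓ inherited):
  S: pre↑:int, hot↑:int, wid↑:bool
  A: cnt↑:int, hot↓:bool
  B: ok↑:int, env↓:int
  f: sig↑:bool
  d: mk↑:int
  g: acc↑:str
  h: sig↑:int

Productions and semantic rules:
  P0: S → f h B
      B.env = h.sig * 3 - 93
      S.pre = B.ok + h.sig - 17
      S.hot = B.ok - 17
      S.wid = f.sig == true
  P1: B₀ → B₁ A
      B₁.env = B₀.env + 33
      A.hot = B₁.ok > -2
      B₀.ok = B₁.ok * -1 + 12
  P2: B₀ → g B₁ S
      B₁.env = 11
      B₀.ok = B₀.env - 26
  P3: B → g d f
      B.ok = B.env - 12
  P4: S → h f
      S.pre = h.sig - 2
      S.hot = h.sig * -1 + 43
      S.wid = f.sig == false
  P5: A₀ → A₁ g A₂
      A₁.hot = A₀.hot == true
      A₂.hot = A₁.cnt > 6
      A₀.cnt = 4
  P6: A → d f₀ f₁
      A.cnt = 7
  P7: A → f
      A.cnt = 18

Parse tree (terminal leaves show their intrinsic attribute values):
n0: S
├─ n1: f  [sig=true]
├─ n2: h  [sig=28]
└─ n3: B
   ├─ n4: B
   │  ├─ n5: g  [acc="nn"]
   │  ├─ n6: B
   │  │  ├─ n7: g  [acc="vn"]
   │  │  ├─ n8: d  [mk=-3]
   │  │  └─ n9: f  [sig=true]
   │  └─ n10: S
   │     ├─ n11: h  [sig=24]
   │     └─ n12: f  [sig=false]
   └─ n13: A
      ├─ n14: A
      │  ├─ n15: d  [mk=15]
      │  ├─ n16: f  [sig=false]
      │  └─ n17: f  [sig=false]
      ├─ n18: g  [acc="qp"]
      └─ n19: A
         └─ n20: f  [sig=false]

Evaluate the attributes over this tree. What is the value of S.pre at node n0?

1. n1.sig = true  [terminal]
2. n2.sig = 28  [terminal]
3. n3.env = -9  [h.sig * 3 - 93]
4. n4.env = 24  [B₀.env + 33]
5. n5.acc = "nn"  [terminal]
6. n6.env = 11  [11]
7. n7.acc = "vn"  [terminal]
8. n8.mk = -3  [terminal]
9. n9.sig = true  [terminal]
10. n6.ok = -1  [B.env - 12]
11. n11.sig = 24  [terminal]
12. n12.sig = false  [terminal]
13. n10.pre = 22  [h.sig - 2]
14. n10.hot = 19  [h.sig * -1 + 43]
15. n10.wid = true  [f.sig == false]
16. n4.ok = -2  [B₀.env - 26]
17. n13.hot = false  [B₁.ok > -2]
18. n14.hot = false  [A₀.hot == true]
19. n15.mk = 15  [terminal]
20. n16.sig = false  [terminal]
21. n17.sig = false  [terminal]
22. n14.cnt = 7  [7]
23. n18.acc = "qp"  [terminal]
24. n19.hot = true  [A₁.cnt > 6]
25. n20.sig = false  [terminal]
26. n19.cnt = 18  [18]
27. n13.cnt = 4  [4]
28. n3.ok = 14  [B₁.ok * -1 + 12]
29. n0.pre = 25  [B.ok + h.sig - 17]
30. n0.hot = -3  [B.ok - 17]
31. n0.wid = true  [f.sig == true]

25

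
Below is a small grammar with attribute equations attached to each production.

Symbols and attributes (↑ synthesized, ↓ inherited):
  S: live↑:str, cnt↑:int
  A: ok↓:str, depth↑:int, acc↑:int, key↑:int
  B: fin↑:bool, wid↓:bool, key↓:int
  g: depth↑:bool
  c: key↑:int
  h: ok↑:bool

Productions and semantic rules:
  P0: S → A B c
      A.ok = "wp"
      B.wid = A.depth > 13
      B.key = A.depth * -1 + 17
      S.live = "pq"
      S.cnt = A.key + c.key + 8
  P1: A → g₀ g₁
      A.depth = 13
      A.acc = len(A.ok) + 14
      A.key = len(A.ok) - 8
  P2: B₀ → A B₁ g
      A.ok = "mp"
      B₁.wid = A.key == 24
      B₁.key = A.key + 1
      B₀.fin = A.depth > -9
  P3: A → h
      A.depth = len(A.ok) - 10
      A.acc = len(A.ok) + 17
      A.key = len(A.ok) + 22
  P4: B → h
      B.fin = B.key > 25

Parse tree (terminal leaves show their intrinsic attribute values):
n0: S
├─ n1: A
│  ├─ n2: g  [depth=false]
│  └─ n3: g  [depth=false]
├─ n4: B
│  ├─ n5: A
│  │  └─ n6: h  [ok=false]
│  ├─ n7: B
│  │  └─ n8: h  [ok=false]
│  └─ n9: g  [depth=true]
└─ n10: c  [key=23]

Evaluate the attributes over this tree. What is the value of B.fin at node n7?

1. n1.ok = "wp"  ["wp"]
2. n2.depth = false  [terminal]
3. n3.depth = false  [terminal]
4. n1.depth = 13  [13]
5. n1.acc = 16  [len(A.ok) + 14]
6. n1.key = -6  [len(A.ok) - 8]
7. n4.wid = false  [A.depth > 13]
8. n4.key = 4  [A.depth * -1 + 17]
9. n5.ok = "mp"  ["mp"]
10. n6.ok = false  [terminal]
11. n5.depth = -8  [len(A.ok) - 10]
12. n5.acc = 19  [len(A.ok) + 17]
13. n5.key = 24  [len(A.ok) + 22]
14. n7.wid = true  [A.key == 24]
15. n7.key = 25  [A.key + 1]
16. n8.ok = false  [terminal]
17. n7.fin = false  [B.key > 25]
18. n9.depth = true  [terminal]
19. n4.fin = true  [A.depth > -9]
20. n10.key = 23  [terminal]
21. n0.live = "pq"  ["pq"]
22. n0.cnt = 25  [A.key + c.key + 8]

false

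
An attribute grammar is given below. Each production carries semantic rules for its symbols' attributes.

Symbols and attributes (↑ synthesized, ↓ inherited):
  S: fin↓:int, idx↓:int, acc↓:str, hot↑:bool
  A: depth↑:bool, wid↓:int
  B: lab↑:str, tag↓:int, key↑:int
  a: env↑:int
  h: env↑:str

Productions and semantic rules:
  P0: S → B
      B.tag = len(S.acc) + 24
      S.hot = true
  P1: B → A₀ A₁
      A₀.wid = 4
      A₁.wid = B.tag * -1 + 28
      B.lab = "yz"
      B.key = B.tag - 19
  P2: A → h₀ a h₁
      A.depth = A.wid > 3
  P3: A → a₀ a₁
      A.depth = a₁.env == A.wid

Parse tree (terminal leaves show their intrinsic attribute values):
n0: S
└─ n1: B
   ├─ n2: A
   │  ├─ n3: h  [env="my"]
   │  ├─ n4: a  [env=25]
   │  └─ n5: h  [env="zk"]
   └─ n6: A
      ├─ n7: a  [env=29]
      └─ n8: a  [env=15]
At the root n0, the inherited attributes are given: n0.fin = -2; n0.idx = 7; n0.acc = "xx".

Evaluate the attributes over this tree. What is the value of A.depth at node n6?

1. n0.fin = -2  [given at root]
2. n0.idx = 7  [given at root]
3. n0.acc = "xx"  [given at root]
4. n1.tag = 26  [len(S.acc) + 24]
5. n2.wid = 4  [4]
6. n3.env = "my"  [terminal]
7. n4.env = 25  [terminal]
8. n5.env = "zk"  [terminal]
9. n2.depth = true  [A.wid > 3]
10. n6.wid = 2  [B.tag * -1 + 28]
11. n7.env = 29  [terminal]
12. n8.env = 15  [terminal]
13. n6.depth = false  [a₁.env == A.wid]
14. n1.lab = "yz"  ["yz"]
15. n1.key = 7  [B.tag - 19]
16. n0.hot = true  [true]

false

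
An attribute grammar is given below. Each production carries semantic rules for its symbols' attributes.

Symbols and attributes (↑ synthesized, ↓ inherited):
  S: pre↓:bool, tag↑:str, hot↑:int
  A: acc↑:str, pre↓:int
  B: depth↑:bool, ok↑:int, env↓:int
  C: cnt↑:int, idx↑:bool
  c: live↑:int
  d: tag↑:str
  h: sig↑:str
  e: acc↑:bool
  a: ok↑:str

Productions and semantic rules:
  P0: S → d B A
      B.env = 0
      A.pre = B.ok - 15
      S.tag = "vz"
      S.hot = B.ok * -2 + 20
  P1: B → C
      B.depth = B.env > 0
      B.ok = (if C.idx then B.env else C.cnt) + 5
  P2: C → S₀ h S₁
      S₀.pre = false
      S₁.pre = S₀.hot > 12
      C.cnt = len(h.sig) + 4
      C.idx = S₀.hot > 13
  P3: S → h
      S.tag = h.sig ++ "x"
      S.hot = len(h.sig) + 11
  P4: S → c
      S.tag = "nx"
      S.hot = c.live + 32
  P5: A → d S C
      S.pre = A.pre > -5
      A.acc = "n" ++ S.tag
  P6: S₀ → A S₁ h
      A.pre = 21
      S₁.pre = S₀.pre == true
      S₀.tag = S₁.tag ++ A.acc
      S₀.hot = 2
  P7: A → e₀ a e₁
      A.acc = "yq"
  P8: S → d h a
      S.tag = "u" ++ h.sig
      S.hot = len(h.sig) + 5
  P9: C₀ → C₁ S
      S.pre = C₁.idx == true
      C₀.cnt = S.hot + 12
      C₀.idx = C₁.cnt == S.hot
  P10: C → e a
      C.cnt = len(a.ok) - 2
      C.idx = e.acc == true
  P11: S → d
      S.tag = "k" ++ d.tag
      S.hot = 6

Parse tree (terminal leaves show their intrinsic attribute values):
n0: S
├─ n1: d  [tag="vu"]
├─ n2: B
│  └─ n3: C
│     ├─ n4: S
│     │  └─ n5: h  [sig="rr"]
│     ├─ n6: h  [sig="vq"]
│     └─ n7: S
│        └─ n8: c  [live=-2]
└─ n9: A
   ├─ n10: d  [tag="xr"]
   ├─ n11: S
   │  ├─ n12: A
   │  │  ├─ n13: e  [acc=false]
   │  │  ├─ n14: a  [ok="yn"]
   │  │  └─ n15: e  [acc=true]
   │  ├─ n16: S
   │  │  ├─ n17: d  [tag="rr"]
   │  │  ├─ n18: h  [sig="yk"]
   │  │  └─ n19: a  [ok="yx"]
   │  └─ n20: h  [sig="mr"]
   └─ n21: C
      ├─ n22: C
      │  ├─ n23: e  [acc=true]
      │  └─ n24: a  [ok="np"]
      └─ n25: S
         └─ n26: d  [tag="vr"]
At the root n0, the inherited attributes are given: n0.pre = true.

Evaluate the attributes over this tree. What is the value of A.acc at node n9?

"nuykyq"

1. n0.pre = true  [given at root]
2. n1.tag = "vu"  [terminal]
3. n2.env = 0  [0]
4. n4.pre = false  [false]
5. n5.sig = "rr"  [terminal]
6. n4.tag = "rrx"  [h.sig ++ "x"]
7. n4.hot = 13  [len(h.sig) + 11]
8. n6.sig = "vq"  [terminal]
9. n7.pre = true  [S₀.hot > 12]
10. n8.live = -2  [terminal]
11. n7.tag = "nx"  ["nx"]
12. n7.hot = 30  [c.live + 32]
13. n3.cnt = 6  [len(h.sig) + 4]
14. n3.idx = false  [S₀.hot > 13]
15. n2.depth = false  [B.env > 0]
16. n2.ok = 11  [(if C.idx then B.env else C.cnt) + 5]
17. n9.pre = -4  [B.ok - 15]
18. n10.tag = "xr"  [terminal]
19. n11.pre = true  [A.pre > -5]
20. n12.pre = 21  [21]
21. n13.acc = false  [terminal]
22. n14.ok = "yn"  [terminal]
23. n15.acc = true  [terminal]
24. n12.acc = "yq"  ["yq"]
25. n16.pre = true  [S₀.pre == true]
26. n17.tag = "rr"  [terminal]
27. n18.sig = "yk"  [terminal]
28. n19.ok = "yx"  [terminal]
29. n16.tag = "uyk"  ["u" ++ h.sig]
30. n16.hot = 7  [len(h.sig) + 5]
31. n20.sig = "mr"  [terminal]
32. n11.tag = "uykyq"  [S₁.tag ++ A.acc]
33. n11.hot = 2  [2]
34. n23.acc = true  [terminal]
35. n24.ok = "np"  [terminal]
36. n22.cnt = 0  [len(a.ok) - 2]
37. n22.idx = true  [e.acc == true]
38. n25.pre = true  [C₁.idx == true]
39. n26.tag = "vr"  [terminal]
40. n25.tag = "kvr"  ["k" ++ d.tag]
41. n25.hot = 6  [6]
42. n21.cnt = 18  [S.hot + 12]
43. n21.idx = false  [C₁.cnt == S.hot]
44. n9.acc = "nuykyq"  ["n" ++ S.tag]
45. n0.tag = "vz"  ["vz"]
46. n0.hot = -2  [B.ok * -2 + 20]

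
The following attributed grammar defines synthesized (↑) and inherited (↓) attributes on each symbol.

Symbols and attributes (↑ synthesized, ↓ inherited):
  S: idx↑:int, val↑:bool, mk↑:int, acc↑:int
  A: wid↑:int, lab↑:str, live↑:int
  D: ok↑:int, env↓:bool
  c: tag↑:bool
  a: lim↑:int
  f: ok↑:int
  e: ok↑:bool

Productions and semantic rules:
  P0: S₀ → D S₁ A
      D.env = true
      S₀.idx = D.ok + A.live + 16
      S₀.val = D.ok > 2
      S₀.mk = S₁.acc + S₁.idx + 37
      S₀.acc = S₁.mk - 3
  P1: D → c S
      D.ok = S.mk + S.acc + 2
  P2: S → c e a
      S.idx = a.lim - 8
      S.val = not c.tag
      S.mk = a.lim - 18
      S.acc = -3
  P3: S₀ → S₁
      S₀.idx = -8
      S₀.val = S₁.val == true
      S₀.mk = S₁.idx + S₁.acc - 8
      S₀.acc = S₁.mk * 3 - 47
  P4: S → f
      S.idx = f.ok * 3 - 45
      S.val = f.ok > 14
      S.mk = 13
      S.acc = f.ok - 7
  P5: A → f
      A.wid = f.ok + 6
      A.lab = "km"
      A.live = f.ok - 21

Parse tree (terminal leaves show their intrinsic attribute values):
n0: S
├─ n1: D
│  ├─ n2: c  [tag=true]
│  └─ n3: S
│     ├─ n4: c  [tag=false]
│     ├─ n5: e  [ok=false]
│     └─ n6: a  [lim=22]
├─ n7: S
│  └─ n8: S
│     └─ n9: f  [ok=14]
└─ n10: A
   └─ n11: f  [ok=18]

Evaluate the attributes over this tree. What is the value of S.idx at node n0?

16

1. n1.env = true  [true]
2. n2.tag = true  [terminal]
3. n4.tag = false  [terminal]
4. n5.ok = false  [terminal]
5. n6.lim = 22  [terminal]
6. n3.idx = 14  [a.lim - 8]
7. n3.val = true  [not c.tag]
8. n3.mk = 4  [a.lim - 18]
9. n3.acc = -3  [-3]
10. n1.ok = 3  [S.mk + S.acc + 2]
11. n9.ok = 14  [terminal]
12. n8.idx = -3  [f.ok * 3 - 45]
13. n8.val = false  [f.ok > 14]
14. n8.mk = 13  [13]
15. n8.acc = 7  [f.ok - 7]
16. n7.idx = -8  [-8]
17. n7.val = false  [S₁.val == true]
18. n7.mk = -4  [S₁.idx + S₁.acc - 8]
19. n7.acc = -8  [S₁.mk * 3 - 47]
20. n11.ok = 18  [terminal]
21. n10.wid = 24  [f.ok + 6]
22. n10.lab = "km"  ["km"]
23. n10.live = -3  [f.ok - 21]
24. n0.idx = 16  [D.ok + A.live + 16]
25. n0.val = true  [D.ok > 2]
26. n0.mk = 21  [S₁.acc + S₁.idx + 37]
27. n0.acc = -7  [S₁.mk - 3]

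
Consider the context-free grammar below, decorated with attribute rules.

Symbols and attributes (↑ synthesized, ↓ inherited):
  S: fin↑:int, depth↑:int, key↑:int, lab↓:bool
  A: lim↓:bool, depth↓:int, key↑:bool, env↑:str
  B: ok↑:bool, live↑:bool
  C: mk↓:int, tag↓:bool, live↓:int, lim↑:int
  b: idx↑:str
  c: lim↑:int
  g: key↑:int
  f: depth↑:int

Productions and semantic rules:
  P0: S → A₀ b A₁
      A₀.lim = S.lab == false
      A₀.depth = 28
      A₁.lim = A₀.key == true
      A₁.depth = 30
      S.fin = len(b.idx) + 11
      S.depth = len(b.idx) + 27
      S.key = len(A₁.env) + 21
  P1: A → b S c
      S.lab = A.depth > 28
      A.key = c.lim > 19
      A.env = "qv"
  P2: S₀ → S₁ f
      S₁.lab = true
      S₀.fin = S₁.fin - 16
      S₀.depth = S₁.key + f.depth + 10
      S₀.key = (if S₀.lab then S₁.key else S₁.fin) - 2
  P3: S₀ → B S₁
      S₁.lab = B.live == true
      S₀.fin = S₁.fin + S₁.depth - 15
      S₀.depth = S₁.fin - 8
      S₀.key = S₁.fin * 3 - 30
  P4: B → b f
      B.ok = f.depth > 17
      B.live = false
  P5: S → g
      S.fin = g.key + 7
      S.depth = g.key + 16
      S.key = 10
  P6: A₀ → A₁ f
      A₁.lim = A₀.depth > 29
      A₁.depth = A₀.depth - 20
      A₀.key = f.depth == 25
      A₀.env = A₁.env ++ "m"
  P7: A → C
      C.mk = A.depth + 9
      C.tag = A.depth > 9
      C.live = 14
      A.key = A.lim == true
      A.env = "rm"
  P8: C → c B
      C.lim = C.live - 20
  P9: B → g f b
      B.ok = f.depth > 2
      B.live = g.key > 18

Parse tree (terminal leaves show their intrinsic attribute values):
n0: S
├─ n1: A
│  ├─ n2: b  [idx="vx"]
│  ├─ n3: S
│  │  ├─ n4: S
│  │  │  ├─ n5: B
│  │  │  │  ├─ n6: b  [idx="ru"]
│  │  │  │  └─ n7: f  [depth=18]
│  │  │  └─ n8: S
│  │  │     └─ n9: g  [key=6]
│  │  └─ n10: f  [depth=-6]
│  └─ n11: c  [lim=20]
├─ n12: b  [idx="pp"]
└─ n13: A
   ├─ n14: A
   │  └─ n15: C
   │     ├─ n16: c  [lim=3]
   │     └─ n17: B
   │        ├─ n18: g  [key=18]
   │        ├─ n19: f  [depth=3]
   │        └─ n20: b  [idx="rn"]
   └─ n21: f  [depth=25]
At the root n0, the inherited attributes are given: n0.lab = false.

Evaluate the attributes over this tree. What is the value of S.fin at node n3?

4

1. n0.lab = false  [given at root]
2. n1.lim = true  [S.lab == false]
3. n1.depth = 28  [28]
4. n2.idx = "vx"  [terminal]
5. n3.lab = false  [A.depth > 28]
6. n4.lab = true  [true]
7. n6.idx = "ru"  [terminal]
8. n7.depth = 18  [terminal]
9. n5.ok = true  [f.depth > 17]
10. n5.live = false  [false]
11. n8.lab = false  [B.live == true]
12. n9.key = 6  [terminal]
13. n8.fin = 13  [g.key + 7]
14. n8.depth = 22  [g.key + 16]
15. n8.key = 10  [10]
16. n4.fin = 20  [S₁.fin + S₁.depth - 15]
17. n4.depth = 5  [S₁.fin - 8]
18. n4.key = 9  [S₁.fin * 3 - 30]
19. n10.depth = -6  [terminal]
20. n3.fin = 4  [S₁.fin - 16]
21. n3.depth = 13  [S₁.key + f.depth + 10]
22. n3.key = 18  [(if S₀.lab then S₁.key else S₁.fin) - 2]
23. n11.lim = 20  [terminal]
24. n1.key = true  [c.lim > 19]
25. n1.env = "qv"  ["qv"]
26. n12.idx = "pp"  [terminal]
27. n13.lim = true  [A₀.key == true]
28. n13.depth = 30  [30]
29. n14.lim = true  [A₀.depth > 29]
30. n14.depth = 10  [A₀.depth - 20]
31. n15.mk = 19  [A.depth + 9]
32. n15.tag = true  [A.depth > 9]
33. n15.live = 14  [14]
34. n16.lim = 3  [terminal]
35. n18.key = 18  [terminal]
36. n19.depth = 3  [terminal]
37. n20.idx = "rn"  [terminal]
38. n17.ok = true  [f.depth > 2]
39. n17.live = false  [g.key > 18]
40. n15.lim = -6  [C.live - 20]
41. n14.key = true  [A.lim == true]
42. n14.env = "rm"  ["rm"]
43. n21.depth = 25  [terminal]
44. n13.key = true  [f.depth == 25]
45. n13.env = "rmm"  [A₁.env ++ "m"]
46. n0.fin = 13  [len(b.idx) + 11]
47. n0.depth = 29  [len(b.idx) + 27]
48. n0.key = 24  [len(A₁.env) + 21]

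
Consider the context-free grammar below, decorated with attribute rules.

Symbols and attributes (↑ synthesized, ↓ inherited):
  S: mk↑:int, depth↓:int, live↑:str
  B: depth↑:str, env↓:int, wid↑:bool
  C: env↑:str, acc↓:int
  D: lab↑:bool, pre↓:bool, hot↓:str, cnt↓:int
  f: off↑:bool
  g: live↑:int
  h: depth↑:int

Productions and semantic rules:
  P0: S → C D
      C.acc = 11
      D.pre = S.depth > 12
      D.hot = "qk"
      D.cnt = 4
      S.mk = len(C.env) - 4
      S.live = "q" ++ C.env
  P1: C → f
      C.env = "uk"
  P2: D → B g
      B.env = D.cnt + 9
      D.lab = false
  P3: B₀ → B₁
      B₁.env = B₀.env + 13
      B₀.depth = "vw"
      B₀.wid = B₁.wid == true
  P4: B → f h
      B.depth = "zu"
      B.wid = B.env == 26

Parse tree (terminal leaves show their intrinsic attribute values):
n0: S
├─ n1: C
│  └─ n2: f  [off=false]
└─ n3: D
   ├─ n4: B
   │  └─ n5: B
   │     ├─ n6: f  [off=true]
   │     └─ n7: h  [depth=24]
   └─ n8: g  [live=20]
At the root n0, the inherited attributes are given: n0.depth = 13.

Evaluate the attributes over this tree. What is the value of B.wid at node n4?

1. n0.depth = 13  [given at root]
2. n1.acc = 11  [11]
3. n2.off = false  [terminal]
4. n1.env = "uk"  ["uk"]
5. n3.pre = true  [S.depth > 12]
6. n3.hot = "qk"  ["qk"]
7. n3.cnt = 4  [4]
8. n4.env = 13  [D.cnt + 9]
9. n5.env = 26  [B₀.env + 13]
10. n6.off = true  [terminal]
11. n7.depth = 24  [terminal]
12. n5.depth = "zu"  ["zu"]
13. n5.wid = true  [B.env == 26]
14. n4.depth = "vw"  ["vw"]
15. n4.wid = true  [B₁.wid == true]
16. n8.live = 20  [terminal]
17. n3.lab = false  [false]
18. n0.mk = -2  [len(C.env) - 4]
19. n0.live = "quk"  ["q" ++ C.env]

true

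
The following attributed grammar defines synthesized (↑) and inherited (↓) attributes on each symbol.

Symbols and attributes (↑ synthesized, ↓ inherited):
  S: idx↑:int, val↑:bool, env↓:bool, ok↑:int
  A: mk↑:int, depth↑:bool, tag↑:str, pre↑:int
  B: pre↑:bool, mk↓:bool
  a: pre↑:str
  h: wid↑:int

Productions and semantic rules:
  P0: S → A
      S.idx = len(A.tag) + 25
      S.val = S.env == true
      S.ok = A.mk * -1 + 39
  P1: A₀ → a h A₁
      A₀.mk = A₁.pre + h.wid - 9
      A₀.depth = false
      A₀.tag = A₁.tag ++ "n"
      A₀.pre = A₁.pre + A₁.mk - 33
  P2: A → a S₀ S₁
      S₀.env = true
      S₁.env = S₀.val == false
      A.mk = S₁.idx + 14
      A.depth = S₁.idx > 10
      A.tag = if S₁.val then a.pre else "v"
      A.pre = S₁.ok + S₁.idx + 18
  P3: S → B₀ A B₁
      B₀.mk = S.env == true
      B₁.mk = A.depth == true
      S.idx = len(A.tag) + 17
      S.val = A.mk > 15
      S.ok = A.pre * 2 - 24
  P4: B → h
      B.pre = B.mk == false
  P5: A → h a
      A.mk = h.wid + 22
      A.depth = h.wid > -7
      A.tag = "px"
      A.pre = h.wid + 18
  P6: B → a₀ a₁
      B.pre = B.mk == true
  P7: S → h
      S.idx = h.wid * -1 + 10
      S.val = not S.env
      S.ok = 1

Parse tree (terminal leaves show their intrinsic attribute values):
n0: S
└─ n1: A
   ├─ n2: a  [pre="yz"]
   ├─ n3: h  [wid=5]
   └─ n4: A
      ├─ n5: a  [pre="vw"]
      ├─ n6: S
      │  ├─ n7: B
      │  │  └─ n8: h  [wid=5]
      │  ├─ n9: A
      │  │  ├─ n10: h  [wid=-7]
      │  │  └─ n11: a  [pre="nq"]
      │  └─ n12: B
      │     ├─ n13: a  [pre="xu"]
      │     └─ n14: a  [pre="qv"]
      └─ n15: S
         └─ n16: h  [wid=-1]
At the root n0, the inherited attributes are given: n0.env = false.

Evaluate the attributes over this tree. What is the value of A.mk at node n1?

26

1. n0.env = false  [given at root]
2. n2.pre = "yz"  [terminal]
3. n3.wid = 5  [terminal]
4. n5.pre = "vw"  [terminal]
5. n6.env = true  [true]
6. n7.mk = true  [S.env == true]
7. n8.wid = 5  [terminal]
8. n7.pre = false  [B.mk == false]
9. n10.wid = -7  [terminal]
10. n11.pre = "nq"  [terminal]
11. n9.mk = 15  [h.wid + 22]
12. n9.depth = false  [h.wid > -7]
13. n9.tag = "px"  ["px"]
14. n9.pre = 11  [h.wid + 18]
15. n12.mk = false  [A.depth == true]
16. n13.pre = "xu"  [terminal]
17. n14.pre = "qv"  [terminal]
18. n12.pre = false  [B.mk == true]
19. n6.idx = 19  [len(A.tag) + 17]
20. n6.val = false  [A.mk > 15]
21. n6.ok = -2  [A.pre * 2 - 24]
22. n15.env = true  [S₀.val == false]
23. n16.wid = -1  [terminal]
24. n15.idx = 11  [h.wid * -1 + 10]
25. n15.val = false  [not S.env]
26. n15.ok = 1  [1]
27. n4.mk = 25  [S₁.idx + 14]
28. n4.depth = true  [S₁.idx > 10]
29. n4.tag = "v"  [if S₁.val then a.pre else "v"]
30. n4.pre = 30  [S₁.ok + S₁.idx + 18]
31. n1.mk = 26  [A₁.pre + h.wid - 9]
32. n1.depth = false  [false]
33. n1.tag = "vn"  [A₁.tag ++ "n"]
34. n1.pre = 22  [A₁.pre + A₁.mk - 33]
35. n0.idx = 27  [len(A.tag) + 25]
36. n0.val = false  [S.env == true]
37. n0.ok = 13  [A.mk * -1 + 39]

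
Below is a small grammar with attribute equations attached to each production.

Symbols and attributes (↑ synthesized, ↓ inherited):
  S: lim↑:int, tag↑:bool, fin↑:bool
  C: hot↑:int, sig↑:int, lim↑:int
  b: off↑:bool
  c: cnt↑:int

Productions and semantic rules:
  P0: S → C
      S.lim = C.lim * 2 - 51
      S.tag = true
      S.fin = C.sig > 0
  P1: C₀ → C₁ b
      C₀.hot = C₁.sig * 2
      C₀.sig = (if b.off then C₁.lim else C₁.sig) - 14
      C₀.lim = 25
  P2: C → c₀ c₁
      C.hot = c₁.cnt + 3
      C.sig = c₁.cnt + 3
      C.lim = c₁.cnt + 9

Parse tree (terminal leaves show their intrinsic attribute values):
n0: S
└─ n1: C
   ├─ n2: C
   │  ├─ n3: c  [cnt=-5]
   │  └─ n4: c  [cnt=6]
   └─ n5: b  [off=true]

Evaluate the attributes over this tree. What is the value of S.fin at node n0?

true

1. n3.cnt = -5  [terminal]
2. n4.cnt = 6  [terminal]
3. n2.hot = 9  [c₁.cnt + 3]
4. n2.sig = 9  [c₁.cnt + 3]
5. n2.lim = 15  [c₁.cnt + 9]
6. n5.off = true  [terminal]
7. n1.hot = 18  [C₁.sig * 2]
8. n1.sig = 1  [(if b.off then C₁.lim else C₁.sig) - 14]
9. n1.lim = 25  [25]
10. n0.lim = -1  [C.lim * 2 - 51]
11. n0.tag = true  [true]
12. n0.fin = true  [C.sig > 0]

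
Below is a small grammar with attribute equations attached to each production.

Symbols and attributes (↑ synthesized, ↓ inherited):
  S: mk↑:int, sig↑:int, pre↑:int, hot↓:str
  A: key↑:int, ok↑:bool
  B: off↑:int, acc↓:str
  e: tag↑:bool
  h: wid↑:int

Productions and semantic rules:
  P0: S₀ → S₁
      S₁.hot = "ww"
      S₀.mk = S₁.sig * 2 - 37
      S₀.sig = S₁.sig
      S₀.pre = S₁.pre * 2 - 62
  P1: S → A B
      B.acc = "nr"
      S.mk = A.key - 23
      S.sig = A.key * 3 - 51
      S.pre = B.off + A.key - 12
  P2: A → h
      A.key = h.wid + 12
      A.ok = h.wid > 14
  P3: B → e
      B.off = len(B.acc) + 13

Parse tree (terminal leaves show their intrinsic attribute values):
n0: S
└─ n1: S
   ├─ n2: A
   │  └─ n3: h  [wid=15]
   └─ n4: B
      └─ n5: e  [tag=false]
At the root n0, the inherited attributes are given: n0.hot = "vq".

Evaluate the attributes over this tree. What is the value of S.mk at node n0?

1. n0.hot = "vq"  [given at root]
2. n1.hot = "ww"  ["ww"]
3. n3.wid = 15  [terminal]
4. n2.key = 27  [h.wid + 12]
5. n2.ok = true  [h.wid > 14]
6. n4.acc = "nr"  ["nr"]
7. n5.tag = false  [terminal]
8. n4.off = 15  [len(B.acc) + 13]
9. n1.mk = 4  [A.key - 23]
10. n1.sig = 30  [A.key * 3 - 51]
11. n1.pre = 30  [B.off + A.key - 12]
12. n0.mk = 23  [S₁.sig * 2 - 37]
13. n0.sig = 30  [S₁.sig]
14. n0.pre = -2  [S₁.pre * 2 - 62]

23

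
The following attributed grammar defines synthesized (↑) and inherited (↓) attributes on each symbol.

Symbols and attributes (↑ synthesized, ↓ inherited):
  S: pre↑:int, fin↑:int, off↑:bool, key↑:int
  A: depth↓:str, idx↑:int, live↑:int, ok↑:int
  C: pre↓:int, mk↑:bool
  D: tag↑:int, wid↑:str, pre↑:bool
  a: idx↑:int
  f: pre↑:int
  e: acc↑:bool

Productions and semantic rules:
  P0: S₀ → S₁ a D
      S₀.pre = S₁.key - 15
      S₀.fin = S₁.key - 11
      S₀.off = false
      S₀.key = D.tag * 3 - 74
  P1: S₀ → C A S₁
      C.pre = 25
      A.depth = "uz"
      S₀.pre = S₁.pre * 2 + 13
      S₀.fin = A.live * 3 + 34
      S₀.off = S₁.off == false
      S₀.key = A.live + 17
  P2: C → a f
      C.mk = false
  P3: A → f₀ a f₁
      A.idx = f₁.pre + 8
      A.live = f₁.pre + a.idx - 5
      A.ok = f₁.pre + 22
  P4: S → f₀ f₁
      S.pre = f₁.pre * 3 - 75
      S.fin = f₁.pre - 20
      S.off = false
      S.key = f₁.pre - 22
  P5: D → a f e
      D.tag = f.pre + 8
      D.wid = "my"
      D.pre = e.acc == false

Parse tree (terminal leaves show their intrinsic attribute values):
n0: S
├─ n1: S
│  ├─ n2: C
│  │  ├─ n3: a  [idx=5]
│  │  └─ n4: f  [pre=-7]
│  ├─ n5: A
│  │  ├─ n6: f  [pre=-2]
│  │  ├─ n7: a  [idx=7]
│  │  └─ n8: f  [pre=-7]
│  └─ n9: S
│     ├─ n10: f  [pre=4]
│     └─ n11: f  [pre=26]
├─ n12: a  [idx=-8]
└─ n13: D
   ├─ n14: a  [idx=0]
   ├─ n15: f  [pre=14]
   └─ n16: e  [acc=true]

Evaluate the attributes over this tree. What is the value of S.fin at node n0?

1

1. n2.pre = 25  [25]
2. n3.idx = 5  [terminal]
3. n4.pre = -7  [terminal]
4. n2.mk = false  [false]
5. n5.depth = "uz"  ["uz"]
6. n6.pre = -2  [terminal]
7. n7.idx = 7  [terminal]
8. n8.pre = -7  [terminal]
9. n5.idx = 1  [f₁.pre + 8]
10. n5.live = -5  [f₁.pre + a.idx - 5]
11. n5.ok = 15  [f₁.pre + 22]
12. n10.pre = 4  [terminal]
13. n11.pre = 26  [terminal]
14. n9.pre = 3  [f₁.pre * 3 - 75]
15. n9.fin = 6  [f₁.pre - 20]
16. n9.off = false  [false]
17. n9.key = 4  [f₁.pre - 22]
18. n1.pre = 19  [S₁.pre * 2 + 13]
19. n1.fin = 19  [A.live * 3 + 34]
20. n1.off = true  [S₁.off == false]
21. n1.key = 12  [A.live + 17]
22. n12.idx = -8  [terminal]
23. n14.idx = 0  [terminal]
24. n15.pre = 14  [terminal]
25. n16.acc = true  [terminal]
26. n13.tag = 22  [f.pre + 8]
27. n13.wid = "my"  ["my"]
28. n13.pre = false  [e.acc == false]
29. n0.pre = -3  [S₁.key - 15]
30. n0.fin = 1  [S₁.key - 11]
31. n0.off = false  [false]
32. n0.key = -8  [D.tag * 3 - 74]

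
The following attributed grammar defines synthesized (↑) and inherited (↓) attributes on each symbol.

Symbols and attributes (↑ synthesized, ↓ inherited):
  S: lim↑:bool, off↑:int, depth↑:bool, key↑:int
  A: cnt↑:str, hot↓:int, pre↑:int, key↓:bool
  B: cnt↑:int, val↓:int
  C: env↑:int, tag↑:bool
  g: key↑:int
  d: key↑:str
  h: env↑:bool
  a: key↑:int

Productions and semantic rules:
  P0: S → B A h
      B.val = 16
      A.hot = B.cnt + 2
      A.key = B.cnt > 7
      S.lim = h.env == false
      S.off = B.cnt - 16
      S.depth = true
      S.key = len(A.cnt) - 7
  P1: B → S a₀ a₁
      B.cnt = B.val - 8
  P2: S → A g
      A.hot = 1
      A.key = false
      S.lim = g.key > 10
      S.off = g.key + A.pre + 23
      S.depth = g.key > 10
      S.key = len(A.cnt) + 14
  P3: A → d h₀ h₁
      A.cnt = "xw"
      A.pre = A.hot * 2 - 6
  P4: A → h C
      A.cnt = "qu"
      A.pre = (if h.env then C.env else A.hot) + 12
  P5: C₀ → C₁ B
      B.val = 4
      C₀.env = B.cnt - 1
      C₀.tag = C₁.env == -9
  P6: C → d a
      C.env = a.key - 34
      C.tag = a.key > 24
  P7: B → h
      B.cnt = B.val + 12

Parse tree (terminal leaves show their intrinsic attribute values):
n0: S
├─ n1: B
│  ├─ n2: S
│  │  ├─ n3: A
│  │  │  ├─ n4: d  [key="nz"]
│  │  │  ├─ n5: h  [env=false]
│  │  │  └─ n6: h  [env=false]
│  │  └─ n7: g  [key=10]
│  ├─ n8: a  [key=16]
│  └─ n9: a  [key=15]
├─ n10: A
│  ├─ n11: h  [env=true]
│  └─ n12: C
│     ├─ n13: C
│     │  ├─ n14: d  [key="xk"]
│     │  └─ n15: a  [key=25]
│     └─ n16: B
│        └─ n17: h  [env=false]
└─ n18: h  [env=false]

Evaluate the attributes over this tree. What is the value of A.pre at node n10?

1. n1.val = 16  [16]
2. n3.hot = 1  [1]
3. n3.key = false  [false]
4. n4.key = "nz"  [terminal]
5. n5.env = false  [terminal]
6. n6.env = false  [terminal]
7. n3.cnt = "xw"  ["xw"]
8. n3.pre = -4  [A.hot * 2 - 6]
9. n7.key = 10  [terminal]
10. n2.lim = false  [g.key > 10]
11. n2.off = 29  [g.key + A.pre + 23]
12. n2.depth = false  [g.key > 10]
13. n2.key = 16  [len(A.cnt) + 14]
14. n8.key = 16  [terminal]
15. n9.key = 15  [terminal]
16. n1.cnt = 8  [B.val - 8]
17. n10.hot = 10  [B.cnt + 2]
18. n10.key = true  [B.cnt > 7]
19. n11.env = true  [terminal]
20. n14.key = "xk"  [terminal]
21. n15.key = 25  [terminal]
22. n13.env = -9  [a.key - 34]
23. n13.tag = true  [a.key > 24]
24. n16.val = 4  [4]
25. n17.env = false  [terminal]
26. n16.cnt = 16  [B.val + 12]
27. n12.env = 15  [B.cnt - 1]
28. n12.tag = true  [C₁.env == -9]
29. n10.cnt = "qu"  ["qu"]
30. n10.pre = 27  [(if h.env then C.env else A.hot) + 12]
31. n18.env = false  [terminal]
32. n0.lim = true  [h.env == false]
33. n0.off = -8  [B.cnt - 16]
34. n0.depth = true  [true]
35. n0.key = -5  [len(A.cnt) - 7]

27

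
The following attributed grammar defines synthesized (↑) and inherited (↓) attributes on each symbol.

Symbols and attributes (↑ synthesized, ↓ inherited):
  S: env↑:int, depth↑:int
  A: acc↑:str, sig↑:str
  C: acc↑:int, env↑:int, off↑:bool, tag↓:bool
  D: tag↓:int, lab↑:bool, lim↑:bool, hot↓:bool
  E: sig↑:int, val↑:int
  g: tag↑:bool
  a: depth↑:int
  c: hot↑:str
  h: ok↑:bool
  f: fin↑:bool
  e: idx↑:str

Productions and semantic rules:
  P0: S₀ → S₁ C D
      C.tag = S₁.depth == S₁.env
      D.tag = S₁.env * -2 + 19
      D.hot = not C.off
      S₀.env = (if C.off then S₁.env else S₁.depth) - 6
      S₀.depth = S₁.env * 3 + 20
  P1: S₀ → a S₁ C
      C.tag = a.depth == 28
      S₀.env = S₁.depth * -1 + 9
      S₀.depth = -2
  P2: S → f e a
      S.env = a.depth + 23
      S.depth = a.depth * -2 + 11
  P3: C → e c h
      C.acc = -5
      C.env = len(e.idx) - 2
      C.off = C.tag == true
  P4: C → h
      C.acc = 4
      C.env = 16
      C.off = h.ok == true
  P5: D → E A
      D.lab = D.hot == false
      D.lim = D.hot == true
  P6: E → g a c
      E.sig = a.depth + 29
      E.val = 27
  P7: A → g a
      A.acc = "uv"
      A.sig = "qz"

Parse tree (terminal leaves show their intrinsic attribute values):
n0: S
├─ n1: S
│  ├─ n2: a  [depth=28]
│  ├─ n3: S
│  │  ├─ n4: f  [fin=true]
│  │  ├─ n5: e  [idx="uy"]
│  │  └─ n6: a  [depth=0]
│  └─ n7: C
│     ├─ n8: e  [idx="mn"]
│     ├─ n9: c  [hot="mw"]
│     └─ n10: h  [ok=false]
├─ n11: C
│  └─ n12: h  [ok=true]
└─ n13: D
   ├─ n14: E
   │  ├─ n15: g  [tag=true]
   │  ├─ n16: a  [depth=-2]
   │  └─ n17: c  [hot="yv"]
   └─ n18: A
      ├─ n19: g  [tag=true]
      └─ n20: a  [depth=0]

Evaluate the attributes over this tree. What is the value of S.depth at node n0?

14

1. n2.depth = 28  [terminal]
2. n4.fin = true  [terminal]
3. n5.idx = "uy"  [terminal]
4. n6.depth = 0  [terminal]
5. n3.env = 23  [a.depth + 23]
6. n3.depth = 11  [a.depth * -2 + 11]
7. n7.tag = true  [a.depth == 28]
8. n8.idx = "mn"  [terminal]
9. n9.hot = "mw"  [terminal]
10. n10.ok = false  [terminal]
11. n7.acc = -5  [-5]
12. n7.env = 0  [len(e.idx) - 2]
13. n7.off = true  [C.tag == true]
14. n1.env = -2  [S₁.depth * -1 + 9]
15. n1.depth = -2  [-2]
16. n11.tag = true  [S₁.depth == S₁.env]
17. n12.ok = true  [terminal]
18. n11.acc = 4  [4]
19. n11.env = 16  [16]
20. n11.off = true  [h.ok == true]
21. n13.tag = 23  [S₁.env * -2 + 19]
22. n13.hot = false  [not C.off]
23. n15.tag = true  [terminal]
24. n16.depth = -2  [terminal]
25. n17.hot = "yv"  [terminal]
26. n14.sig = 27  [a.depth + 29]
27. n14.val = 27  [27]
28. n19.tag = true  [terminal]
29. n20.depth = 0  [terminal]
30. n18.acc = "uv"  ["uv"]
31. n18.sig = "qz"  ["qz"]
32. n13.lab = true  [D.hot == false]
33. n13.lim = false  [D.hot == true]
34. n0.env = -8  [(if C.off then S₁.env else S₁.depth) - 6]
35. n0.depth = 14  [S₁.env * 3 + 20]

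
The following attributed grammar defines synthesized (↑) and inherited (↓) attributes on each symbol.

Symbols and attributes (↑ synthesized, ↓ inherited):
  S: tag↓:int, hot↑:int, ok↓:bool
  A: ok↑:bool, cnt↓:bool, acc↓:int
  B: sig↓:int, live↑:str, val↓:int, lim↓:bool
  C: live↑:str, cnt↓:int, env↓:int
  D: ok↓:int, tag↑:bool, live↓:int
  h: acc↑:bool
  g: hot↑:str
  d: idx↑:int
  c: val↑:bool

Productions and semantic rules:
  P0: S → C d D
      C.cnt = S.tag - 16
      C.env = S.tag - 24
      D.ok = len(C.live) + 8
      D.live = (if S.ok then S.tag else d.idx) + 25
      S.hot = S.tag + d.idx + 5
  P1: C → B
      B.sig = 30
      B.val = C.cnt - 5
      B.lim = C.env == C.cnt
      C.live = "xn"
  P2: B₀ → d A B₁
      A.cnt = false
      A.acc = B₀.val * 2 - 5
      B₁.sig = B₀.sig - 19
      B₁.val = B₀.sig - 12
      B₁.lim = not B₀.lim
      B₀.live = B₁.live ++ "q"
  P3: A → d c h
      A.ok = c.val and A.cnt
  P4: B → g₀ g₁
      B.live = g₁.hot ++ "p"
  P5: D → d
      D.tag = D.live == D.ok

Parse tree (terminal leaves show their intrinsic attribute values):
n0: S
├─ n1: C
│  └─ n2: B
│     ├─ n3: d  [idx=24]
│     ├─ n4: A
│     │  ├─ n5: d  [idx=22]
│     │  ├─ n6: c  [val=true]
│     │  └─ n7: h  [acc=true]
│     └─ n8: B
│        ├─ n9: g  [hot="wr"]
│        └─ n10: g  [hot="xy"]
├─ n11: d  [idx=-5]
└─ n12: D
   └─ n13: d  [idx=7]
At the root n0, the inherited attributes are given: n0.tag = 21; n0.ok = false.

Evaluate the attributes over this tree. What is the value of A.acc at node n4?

-5

1. n0.tag = 21  [given at root]
2. n0.ok = false  [given at root]
3. n1.cnt = 5  [S.tag - 16]
4. n1.env = -3  [S.tag - 24]
5. n2.sig = 30  [30]
6. n2.val = 0  [C.cnt - 5]
7. n2.lim = false  [C.env == C.cnt]
8. n3.idx = 24  [terminal]
9. n4.cnt = false  [false]
10. n4.acc = -5  [B₀.val * 2 - 5]
11. n5.idx = 22  [terminal]
12. n6.val = true  [terminal]
13. n7.acc = true  [terminal]
14. n4.ok = false  [c.val and A.cnt]
15. n8.sig = 11  [B₀.sig - 19]
16. n8.val = 18  [B₀.sig - 12]
17. n8.lim = true  [not B₀.lim]
18. n9.hot = "wr"  [terminal]
19. n10.hot = "xy"  [terminal]
20. n8.live = "xyp"  [g₁.hot ++ "p"]
21. n2.live = "xypq"  [B₁.live ++ "q"]
22. n1.live = "xn"  ["xn"]
23. n11.idx = -5  [terminal]
24. n12.ok = 10  [len(C.live) + 8]
25. n12.live = 20  [(if S.ok then S.tag else d.idx) + 25]
26. n13.idx = 7  [terminal]
27. n12.tag = false  [D.live == D.ok]
28. n0.hot = 21  [S.tag + d.idx + 5]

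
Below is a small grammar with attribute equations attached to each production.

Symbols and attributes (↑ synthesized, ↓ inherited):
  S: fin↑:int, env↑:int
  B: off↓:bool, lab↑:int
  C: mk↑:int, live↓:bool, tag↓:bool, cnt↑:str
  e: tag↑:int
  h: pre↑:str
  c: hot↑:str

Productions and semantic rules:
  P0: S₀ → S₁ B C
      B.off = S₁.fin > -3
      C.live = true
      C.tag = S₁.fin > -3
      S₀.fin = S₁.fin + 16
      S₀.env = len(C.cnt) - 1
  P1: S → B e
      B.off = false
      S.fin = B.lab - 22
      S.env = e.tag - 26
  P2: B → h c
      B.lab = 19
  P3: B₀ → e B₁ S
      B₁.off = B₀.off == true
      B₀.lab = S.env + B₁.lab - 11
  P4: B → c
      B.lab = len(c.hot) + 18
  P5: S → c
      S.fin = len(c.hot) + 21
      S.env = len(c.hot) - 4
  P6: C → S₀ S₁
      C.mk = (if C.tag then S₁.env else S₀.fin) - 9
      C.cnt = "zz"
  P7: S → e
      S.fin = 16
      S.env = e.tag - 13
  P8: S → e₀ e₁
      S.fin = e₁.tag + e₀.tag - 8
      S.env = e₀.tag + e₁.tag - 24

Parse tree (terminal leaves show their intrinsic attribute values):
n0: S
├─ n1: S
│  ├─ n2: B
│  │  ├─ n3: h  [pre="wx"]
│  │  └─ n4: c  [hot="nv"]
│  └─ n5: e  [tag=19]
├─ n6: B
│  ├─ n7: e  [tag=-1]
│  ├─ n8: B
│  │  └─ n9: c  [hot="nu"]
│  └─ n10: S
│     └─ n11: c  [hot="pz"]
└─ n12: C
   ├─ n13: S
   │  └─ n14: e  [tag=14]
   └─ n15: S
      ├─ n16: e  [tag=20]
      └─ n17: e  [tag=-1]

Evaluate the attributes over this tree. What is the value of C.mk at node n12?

7

1. n2.off = false  [false]
2. n3.pre = "wx"  [terminal]
3. n4.hot = "nv"  [terminal]
4. n2.lab = 19  [19]
5. n5.tag = 19  [terminal]
6. n1.fin = -3  [B.lab - 22]
7. n1.env = -7  [e.tag - 26]
8. n6.off = false  [S₁.fin > -3]
9. n7.tag = -1  [terminal]
10. n8.off = false  [B₀.off == true]
11. n9.hot = "nu"  [terminal]
12. n8.lab = 20  [len(c.hot) + 18]
13. n11.hot = "pz"  [terminal]
14. n10.fin = 23  [len(c.hot) + 21]
15. n10.env = -2  [len(c.hot) - 4]
16. n6.lab = 7  [S.env + B₁.lab - 11]
17. n12.live = true  [true]
18. n12.tag = false  [S₁.fin > -3]
19. n14.tag = 14  [terminal]
20. n13.fin = 16  [16]
21. n13.env = 1  [e.tag - 13]
22. n16.tag = 20  [terminal]
23. n17.tag = -1  [terminal]
24. n15.fin = 11  [e₁.tag + e₀.tag - 8]
25. n15.env = -5  [e₀.tag + e₁.tag - 24]
26. n12.mk = 7  [(if C.tag then S₁.env else S₀.fin) - 9]
27. n12.cnt = "zz"  ["zz"]
28. n0.fin = 13  [S₁.fin + 16]
29. n0.env = 1  [len(C.cnt) - 1]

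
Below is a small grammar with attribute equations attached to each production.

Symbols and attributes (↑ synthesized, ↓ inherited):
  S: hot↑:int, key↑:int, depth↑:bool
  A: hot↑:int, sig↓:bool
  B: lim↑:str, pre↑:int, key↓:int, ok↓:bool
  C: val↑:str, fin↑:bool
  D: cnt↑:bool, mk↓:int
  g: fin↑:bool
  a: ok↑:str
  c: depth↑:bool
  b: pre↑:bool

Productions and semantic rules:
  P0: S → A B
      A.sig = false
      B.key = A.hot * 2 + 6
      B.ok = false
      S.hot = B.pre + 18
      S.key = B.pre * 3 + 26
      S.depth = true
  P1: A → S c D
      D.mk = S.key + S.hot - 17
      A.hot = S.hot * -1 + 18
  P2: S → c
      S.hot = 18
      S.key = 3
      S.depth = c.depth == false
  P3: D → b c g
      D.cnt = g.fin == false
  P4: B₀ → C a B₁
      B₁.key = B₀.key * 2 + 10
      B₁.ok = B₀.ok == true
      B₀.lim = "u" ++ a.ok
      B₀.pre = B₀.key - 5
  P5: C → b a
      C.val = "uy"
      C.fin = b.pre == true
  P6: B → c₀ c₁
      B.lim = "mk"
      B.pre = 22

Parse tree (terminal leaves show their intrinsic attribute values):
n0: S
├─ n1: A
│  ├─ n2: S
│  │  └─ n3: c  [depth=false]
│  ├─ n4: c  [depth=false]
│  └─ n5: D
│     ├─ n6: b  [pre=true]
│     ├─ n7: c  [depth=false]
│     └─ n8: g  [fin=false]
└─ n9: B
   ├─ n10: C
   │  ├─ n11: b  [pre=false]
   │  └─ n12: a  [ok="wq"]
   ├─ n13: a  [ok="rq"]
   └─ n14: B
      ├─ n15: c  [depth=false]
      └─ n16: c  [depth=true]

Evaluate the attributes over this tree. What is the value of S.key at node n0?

29

1. n1.sig = false  [false]
2. n3.depth = false  [terminal]
3. n2.hot = 18  [18]
4. n2.key = 3  [3]
5. n2.depth = true  [c.depth == false]
6. n4.depth = false  [terminal]
7. n5.mk = 4  [S.key + S.hot - 17]
8. n6.pre = true  [terminal]
9. n7.depth = false  [terminal]
10. n8.fin = false  [terminal]
11. n5.cnt = true  [g.fin == false]
12. n1.hot = 0  [S.hot * -1 + 18]
13. n9.key = 6  [A.hot * 2 + 6]
14. n9.ok = false  [false]
15. n11.pre = false  [terminal]
16. n12.ok = "wq"  [terminal]
17. n10.val = "uy"  ["uy"]
18. n10.fin = false  [b.pre == true]
19. n13.ok = "rq"  [terminal]
20. n14.key = 22  [B₀.key * 2 + 10]
21. n14.ok = false  [B₀.ok == true]
22. n15.depth = false  [terminal]
23. n16.depth = true  [terminal]
24. n14.lim = "mk"  ["mk"]
25. n14.pre = 22  [22]
26. n9.lim = "urq"  ["u" ++ a.ok]
27. n9.pre = 1  [B₀.key - 5]
28. n0.hot = 19  [B.pre + 18]
29. n0.key = 29  [B.pre * 3 + 26]
30. n0.depth = true  [true]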